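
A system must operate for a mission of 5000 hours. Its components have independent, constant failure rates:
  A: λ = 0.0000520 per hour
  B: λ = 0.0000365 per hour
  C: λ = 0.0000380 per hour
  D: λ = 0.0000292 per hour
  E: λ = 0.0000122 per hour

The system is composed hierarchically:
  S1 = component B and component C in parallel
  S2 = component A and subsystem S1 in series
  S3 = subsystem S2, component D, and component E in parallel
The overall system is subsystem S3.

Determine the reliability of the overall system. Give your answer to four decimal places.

R(A) = exp(−0.0000520 × 5000) = 0.771052
R(B) = exp(−0.0000365 × 5000) = 0.833185
R(C) = exp(−0.0000380 × 5000) = 0.826959
R(D) = exp(−0.0000292 × 5000) = 0.864158
R(E) = exp(−0.0000122 × 5000) = 0.940823
Parallel (B and C): 1 − (1 − 0.833185)(1 − 0.826959) = 0.971134
Series (A and [0.971134]): 0.771052 × 0.971134 = 0.748795
Parallel ([0.748795], D, and E): 1 − (1 − 0.748795)(1 − 0.864158)(1 − 0.940823) = 0.9980

0.9980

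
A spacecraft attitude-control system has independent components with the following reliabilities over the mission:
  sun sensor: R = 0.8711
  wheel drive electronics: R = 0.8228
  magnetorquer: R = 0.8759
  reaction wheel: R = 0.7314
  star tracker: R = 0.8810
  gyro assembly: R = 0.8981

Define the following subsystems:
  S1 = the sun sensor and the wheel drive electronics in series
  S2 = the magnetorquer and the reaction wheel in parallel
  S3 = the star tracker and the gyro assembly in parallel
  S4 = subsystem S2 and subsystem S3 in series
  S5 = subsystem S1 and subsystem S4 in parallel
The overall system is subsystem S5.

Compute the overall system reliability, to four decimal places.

0.9872

Series (sun sensor and wheel drive electronics): 0.871100 × 0.822800 = 0.716741
Parallel (magnetorquer and reaction wheel): 1 − (1 − 0.875900)(1 − 0.731400) = 0.966667
Parallel (star tracker and gyro assembly): 1 − (1 − 0.881000)(1 − 0.898100) = 0.987874
Series ([0.966667] and [0.987874]): 0.966667 × 0.987874 = 0.954945
Parallel ([0.716741] and [0.954945]): 1 − (1 − 0.716741)(1 − 0.954945) = 0.9872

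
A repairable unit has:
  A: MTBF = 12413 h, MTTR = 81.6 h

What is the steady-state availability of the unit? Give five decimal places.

0.99347

A(A) = MTBF/(MTBF+MTTR) = 12413/(12413+81.6) = 0.99347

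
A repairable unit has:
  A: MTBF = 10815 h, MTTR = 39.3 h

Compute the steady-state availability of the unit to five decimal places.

0.99638

A(A) = MTBF/(MTBF+MTTR) = 10815/(10815+39.3) = 0.99638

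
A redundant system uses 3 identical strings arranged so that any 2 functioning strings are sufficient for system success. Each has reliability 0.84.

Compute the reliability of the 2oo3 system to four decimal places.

R = Σ_{i=2}^{3} C(3,i) p^i (1−p)^{3−i} with p = 0.84
C(3,2)·0.84^2·0.16^1 = 0.338688
C(3,3)·0.84^3·0.16^0 = 0.592704
Sum = 0.9314

0.9314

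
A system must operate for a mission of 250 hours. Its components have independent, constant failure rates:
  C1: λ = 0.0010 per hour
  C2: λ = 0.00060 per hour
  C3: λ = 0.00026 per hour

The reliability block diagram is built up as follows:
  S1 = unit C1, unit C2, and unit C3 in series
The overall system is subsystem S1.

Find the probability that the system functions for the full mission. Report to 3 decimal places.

0.628

R(C1) = exp(−0.0010 × 250) = 0.77880
R(C2) = exp(−0.00060 × 250) = 0.86071
R(C3) = exp(−0.00026 × 250) = 0.93707
Series (C1, C2, and C3): 0.77880 × 0.86071 × 0.93707 = 0.628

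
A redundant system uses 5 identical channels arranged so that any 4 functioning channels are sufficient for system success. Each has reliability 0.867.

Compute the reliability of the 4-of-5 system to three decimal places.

R = Σ_{i=4}^{5} C(5,i) p^i (1−p)^{5−i} with p = 0.867
C(5,4)·0.867^4·0.133^1 = 0.37575
C(5,5)·0.867^5·0.133^0 = 0.48989
Sum = 0.866

0.866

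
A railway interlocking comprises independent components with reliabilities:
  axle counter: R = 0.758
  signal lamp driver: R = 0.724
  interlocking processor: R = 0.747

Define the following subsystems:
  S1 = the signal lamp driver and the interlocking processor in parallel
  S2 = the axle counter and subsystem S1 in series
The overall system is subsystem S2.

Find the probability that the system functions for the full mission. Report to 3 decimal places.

0.705

Parallel (signal lamp driver and interlocking processor): 1 − (1 − 0.72400)(1 − 0.74700) = 0.93017
Series (axle counter and [0.93017]): 0.75800 × 0.93017 = 0.705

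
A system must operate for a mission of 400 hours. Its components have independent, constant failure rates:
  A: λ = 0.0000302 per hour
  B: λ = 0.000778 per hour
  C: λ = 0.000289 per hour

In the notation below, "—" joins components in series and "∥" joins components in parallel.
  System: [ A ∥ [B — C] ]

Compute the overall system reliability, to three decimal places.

0.996

R(A) = exp(−0.0000302 × 400) = 0.98799
R(B) = exp(−0.000778 × 400) = 0.73257
R(C) = exp(−0.000289 × 400) = 0.89083
Series (B and C): 0.73257 × 0.89083 = 0.65260
Parallel (A and [0.65260]): 1 − (1 − 0.98799)(1 − 0.65260) = 0.996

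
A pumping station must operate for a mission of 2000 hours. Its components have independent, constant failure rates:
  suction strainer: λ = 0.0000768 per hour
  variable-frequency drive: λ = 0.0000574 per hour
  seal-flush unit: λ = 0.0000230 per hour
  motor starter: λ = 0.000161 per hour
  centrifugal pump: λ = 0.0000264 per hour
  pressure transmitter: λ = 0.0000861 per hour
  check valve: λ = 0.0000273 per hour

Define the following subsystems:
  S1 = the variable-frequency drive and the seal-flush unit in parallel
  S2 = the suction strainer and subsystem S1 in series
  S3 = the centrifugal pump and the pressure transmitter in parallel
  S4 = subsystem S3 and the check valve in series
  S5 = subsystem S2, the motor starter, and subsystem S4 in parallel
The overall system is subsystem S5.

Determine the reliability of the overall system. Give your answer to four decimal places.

R(suction strainer) = exp(−0.0000768 × 2000) = 0.857615
R(variable-frequency drive) = exp(−0.0000574 × 2000) = 0.891544
R(seal-flush unit) = exp(−0.0000230 × 2000) = 0.955042
R(motor starter) = exp(−0.000161 × 2000) = 0.724698
R(centrifugal pump) = exp(−0.0000264 × 2000) = 0.948570
R(pressure transmitter) = exp(−0.0000861 × 2000) = 0.841811
R(check valve) = exp(−0.0000273 × 2000) = 0.946864
Parallel (variable-frequency drive and seal-flush unit): 1 − (1 − 0.891544)(1 − 0.955042) = 0.995124
Series (suction strainer and [0.995124]): 0.857615 × 0.995124 = 0.853433
Parallel (centrifugal pump and pressure transmitter): 1 − (1 − 0.948570)(1 − 0.841811) = 0.991864
Series ([0.991864] and check valve): 0.991864 × 0.946864 = 0.939160
Parallel ([0.853433], motor starter, and [0.939160]): 1 − (1 − 0.853433)(1 − 0.724698)(1 − 0.939160) = 0.9975

0.9975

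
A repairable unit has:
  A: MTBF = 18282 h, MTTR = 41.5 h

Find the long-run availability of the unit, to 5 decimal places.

0.99774

A(A) = MTBF/(MTBF+MTTR) = 18282/(18282+41.5) = 0.99774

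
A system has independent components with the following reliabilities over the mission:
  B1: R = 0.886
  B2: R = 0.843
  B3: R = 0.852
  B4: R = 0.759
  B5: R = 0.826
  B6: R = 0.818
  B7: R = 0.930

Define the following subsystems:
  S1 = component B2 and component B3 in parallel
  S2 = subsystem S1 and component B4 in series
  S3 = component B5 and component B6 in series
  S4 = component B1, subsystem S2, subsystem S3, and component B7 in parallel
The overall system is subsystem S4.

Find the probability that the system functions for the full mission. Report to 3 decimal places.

0.999

Parallel (B2 and B3): 1 − (1 − 0.84300)(1 − 0.85200) = 0.97676
Series ([0.97676] and B4): 0.97676 × 0.75900 = 0.74136
Series (B5 and B6): 0.82600 × 0.81800 = 0.67567
Parallel (B1, [0.74136], [0.67567], and B7): 1 − (1 − 0.88600)(1 − 0.74136)(1 − 0.67567)(1 − 0.93000) = 0.999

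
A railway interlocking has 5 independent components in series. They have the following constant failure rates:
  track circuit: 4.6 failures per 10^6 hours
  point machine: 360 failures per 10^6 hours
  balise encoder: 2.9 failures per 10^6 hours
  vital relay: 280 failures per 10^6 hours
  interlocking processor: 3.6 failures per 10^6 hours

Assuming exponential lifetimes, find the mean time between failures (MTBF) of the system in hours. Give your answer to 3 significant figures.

1540

Series of exponential components: λ_sys = Σ λ_i
λ_sys = 0.0000046 + 0.00036 + 0.0000029 + 0.00028 + 0.0000036 = 6.5110e-04 /h
MTBF = 1 / λ_sys = 1540 h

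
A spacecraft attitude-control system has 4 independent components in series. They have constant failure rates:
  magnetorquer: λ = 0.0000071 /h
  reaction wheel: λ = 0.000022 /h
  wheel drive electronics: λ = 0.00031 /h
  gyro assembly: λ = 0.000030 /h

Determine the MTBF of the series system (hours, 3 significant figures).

2710

Series of exponential components: λ_sys = Σ λ_i
λ_sys = 0.0000071 + 0.000022 + 0.00031 + 0.000030 = 3.6910e-04 /h
MTBF = 1 / λ_sys = 2710 h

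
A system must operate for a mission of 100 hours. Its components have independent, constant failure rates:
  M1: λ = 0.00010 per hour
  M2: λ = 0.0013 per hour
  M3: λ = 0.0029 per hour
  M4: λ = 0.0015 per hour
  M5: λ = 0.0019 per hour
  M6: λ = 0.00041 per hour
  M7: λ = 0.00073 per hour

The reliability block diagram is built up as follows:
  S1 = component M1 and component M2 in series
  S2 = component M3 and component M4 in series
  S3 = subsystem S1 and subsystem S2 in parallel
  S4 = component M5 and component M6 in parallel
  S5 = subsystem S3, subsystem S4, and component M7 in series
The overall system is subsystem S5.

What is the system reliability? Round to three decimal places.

R(M1) = exp(−0.00010 × 100) = 0.99005
R(M2) = exp(−0.0013 × 100) = 0.87810
R(M3) = exp(−0.0029 × 100) = 0.74826
R(M4) = exp(−0.0015 × 100) = 0.86071
R(M5) = exp(−0.0019 × 100) = 0.82696
R(M6) = exp(−0.00041 × 100) = 0.95983
R(M7) = exp(−0.00073 × 100) = 0.92960
Series (M1 and M2): 0.99005 × 0.87810 = 0.86936
Series (M3 and M4): 0.74826 × 0.86071 = 0.64403
Parallel ([0.86936] and [0.64403]): 1 − (1 − 0.86936)(1 − 0.64403) = 0.95350
Parallel (M5 and M6): 1 − (1 − 0.82696)(1 − 0.95983) = 0.99305
Series ([0.95350], [0.99305], and M7): 0.95350 × 0.99305 × 0.92960 = 0.880

0.880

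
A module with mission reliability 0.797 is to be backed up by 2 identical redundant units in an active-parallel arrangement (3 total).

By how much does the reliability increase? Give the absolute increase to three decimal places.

R_before = 0.797
R_after = 1 − (1 − 0.797)^3 = 0.992
ΔR = 0.992 − 0.797 = 0.195

0.195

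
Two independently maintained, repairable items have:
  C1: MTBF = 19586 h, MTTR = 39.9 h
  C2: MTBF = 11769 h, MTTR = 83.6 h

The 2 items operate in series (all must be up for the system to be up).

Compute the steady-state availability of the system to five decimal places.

0.99093

A(C1) = MTBF/(MTBF+MTTR) = 19586/(19586+39.9) = 0.997967
A(C2) = MTBF/(MTBF+MTTR) = 11769/(11769+83.6) = 0.992947
Series availability: 0.997967 × 0.992947 = 0.99093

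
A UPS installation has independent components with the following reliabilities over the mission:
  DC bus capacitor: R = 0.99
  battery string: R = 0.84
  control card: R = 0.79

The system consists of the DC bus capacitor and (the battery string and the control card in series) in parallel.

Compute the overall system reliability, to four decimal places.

0.9966

Series (battery string and control card): 0.840000 × 0.790000 = 0.663600
Parallel (DC bus capacitor and [0.663600]): 1 − (1 − 0.990000)(1 − 0.663600) = 0.9966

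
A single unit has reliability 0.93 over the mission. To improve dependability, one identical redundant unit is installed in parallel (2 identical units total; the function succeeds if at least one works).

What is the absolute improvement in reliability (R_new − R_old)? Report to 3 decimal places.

R_before = 0.93
R_after = 1 − (1 − 0.93)^2 = 0.995
ΔR = 0.995 − 0.93 = 0.065

0.065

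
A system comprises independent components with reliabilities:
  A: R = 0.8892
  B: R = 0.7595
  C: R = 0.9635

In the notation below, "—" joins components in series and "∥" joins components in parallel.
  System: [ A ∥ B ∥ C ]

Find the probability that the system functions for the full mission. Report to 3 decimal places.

Parallel (A, B, and C): 1 − (1 − 0.88920)(1 − 0.75950)(1 − 0.96350) = 0.999

0.999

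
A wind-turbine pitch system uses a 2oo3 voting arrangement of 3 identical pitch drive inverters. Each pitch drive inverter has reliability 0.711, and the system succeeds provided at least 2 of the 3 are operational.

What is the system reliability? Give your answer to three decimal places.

0.798

R = Σ_{i=2}^{3} C(3,i) p^i (1−p)^{3−i} with p = 0.711
C(3,2)·0.711^2·0.289^1 = 0.43829
C(3,3)·0.711^3·0.289^0 = 0.35943
Sum = 0.798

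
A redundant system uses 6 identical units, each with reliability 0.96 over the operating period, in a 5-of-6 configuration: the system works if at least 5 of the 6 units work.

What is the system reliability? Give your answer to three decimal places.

0.978

R = Σ_{i=5}^{6} C(6,i) p^i (1−p)^{6−i} with p = 0.96
C(6,5)·0.96^5·0.04^1 = 0.19569
C(6,6)·0.96^6·0.04^0 = 0.78276
Sum = 0.978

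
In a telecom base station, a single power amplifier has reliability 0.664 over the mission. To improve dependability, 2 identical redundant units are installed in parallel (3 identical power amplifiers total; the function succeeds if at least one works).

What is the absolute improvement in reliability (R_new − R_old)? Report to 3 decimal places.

0.298

R_before = 0.664
R_after = 1 − (1 − 0.664)^3 = 0.962
ΔR = 0.962 − 0.664 = 0.298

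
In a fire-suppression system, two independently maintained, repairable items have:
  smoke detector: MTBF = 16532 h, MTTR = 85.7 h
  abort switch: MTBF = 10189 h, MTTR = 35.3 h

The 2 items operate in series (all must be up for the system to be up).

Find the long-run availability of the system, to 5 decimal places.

A(smoke detector) = MTBF/(MTBF+MTTR) = 16532/(16532+85.7) = 0.994843
A(abort switch) = MTBF/(MTBF+MTTR) = 10189/(10189+35.3) = 0.996547
Series availability: 0.994843 × 0.996547 = 0.99141

0.99141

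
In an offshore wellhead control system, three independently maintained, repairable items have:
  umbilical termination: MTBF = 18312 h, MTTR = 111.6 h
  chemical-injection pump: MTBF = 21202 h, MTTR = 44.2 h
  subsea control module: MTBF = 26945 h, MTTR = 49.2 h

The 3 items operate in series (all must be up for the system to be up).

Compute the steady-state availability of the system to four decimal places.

0.9901

A(umbilical termination) = MTBF/(MTBF+MTTR) = 18312/(18312+111.6) = 0.993943
A(chemical-injection pump) = MTBF/(MTBF+MTTR) = 21202/(21202+44.2) = 0.997920
A(subsea control module) = MTBF/(MTBF+MTTR) = 26945/(26945+49.2) = 0.998177
Series availability: 0.993943 × 0.997920 × 0.998177 = 0.9901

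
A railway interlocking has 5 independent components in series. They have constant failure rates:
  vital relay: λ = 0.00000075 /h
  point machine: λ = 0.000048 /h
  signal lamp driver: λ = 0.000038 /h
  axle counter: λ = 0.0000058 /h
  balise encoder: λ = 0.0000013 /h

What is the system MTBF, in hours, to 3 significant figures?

10700

Series of exponential components: λ_sys = Σ λ_i
λ_sys = 0.00000075 + 0.000048 + 0.000038 + 0.0000058 + 0.0000013 = 9.3850e-05 /h
MTBF = 1 / λ_sys = 10700 h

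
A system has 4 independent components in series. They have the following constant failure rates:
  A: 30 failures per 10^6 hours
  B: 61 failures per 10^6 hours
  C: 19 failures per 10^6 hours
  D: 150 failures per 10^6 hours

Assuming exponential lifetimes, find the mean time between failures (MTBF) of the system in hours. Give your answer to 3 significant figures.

Series of exponential components: λ_sys = Σ λ_i
λ_sys = 0.000030 + 0.000061 + 0.000019 + 0.00015 = 2.6000e-04 /h
MTBF = 1 / λ_sys = 3850 h

3850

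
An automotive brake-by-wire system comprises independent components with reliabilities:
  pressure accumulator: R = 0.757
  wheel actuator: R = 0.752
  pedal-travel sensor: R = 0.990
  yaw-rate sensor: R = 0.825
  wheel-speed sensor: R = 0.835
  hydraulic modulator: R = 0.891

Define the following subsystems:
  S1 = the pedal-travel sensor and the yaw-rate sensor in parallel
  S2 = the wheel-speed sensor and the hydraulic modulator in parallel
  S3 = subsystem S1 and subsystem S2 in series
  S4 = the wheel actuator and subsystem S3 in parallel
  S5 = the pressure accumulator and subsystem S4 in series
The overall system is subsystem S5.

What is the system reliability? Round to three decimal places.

0.753

Parallel (pedal-travel sensor and yaw-rate sensor): 1 − (1 − 0.99000)(1 − 0.82500) = 0.99825
Parallel (wheel-speed sensor and hydraulic modulator): 1 − (1 − 0.83500)(1 − 0.89100) = 0.98202
Series ([0.99825] and [0.98202]): 0.99825 × 0.98202 = 0.98030
Parallel (wheel actuator and [0.98030]): 1 − (1 − 0.75200)(1 − 0.98030) = 0.99511
Series (pressure accumulator and [0.99511]): 0.75700 × 0.99511 = 0.753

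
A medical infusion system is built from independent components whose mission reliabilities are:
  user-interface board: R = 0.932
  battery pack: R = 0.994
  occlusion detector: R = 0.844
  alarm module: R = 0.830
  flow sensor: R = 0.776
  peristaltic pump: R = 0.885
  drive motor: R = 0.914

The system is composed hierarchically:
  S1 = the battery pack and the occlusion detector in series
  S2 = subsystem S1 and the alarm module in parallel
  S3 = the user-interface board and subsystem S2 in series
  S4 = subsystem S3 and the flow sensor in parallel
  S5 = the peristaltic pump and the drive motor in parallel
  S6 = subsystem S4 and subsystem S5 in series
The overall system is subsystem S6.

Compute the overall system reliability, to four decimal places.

Series (battery pack and occlusion detector): 0.994000 × 0.844000 = 0.838936
Parallel ([0.838936] and alarm module): 1 − (1 − 0.838936)(1 − 0.830000) = 0.972619
Series (user-interface board and [0.972619]): 0.932000 × 0.972619 = 0.906481
Parallel ([0.906481] and flow sensor): 1 − (1 − 0.906481)(1 − 0.776000) = 0.979052
Parallel (peristaltic pump and drive motor): 1 − (1 − 0.885000)(1 − 0.914000) = 0.990110
Series ([0.979052] and [0.990110]): 0.979052 × 0.990110 = 0.9694

0.9694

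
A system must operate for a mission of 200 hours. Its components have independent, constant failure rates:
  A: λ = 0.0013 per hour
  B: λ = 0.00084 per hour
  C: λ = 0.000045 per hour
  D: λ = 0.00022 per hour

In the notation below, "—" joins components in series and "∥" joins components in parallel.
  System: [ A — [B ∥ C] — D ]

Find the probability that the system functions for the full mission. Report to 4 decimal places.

R(A) = exp(−0.0013 × 200) = 0.771052
R(B) = exp(−0.00084 × 200) = 0.845354
R(C) = exp(−0.000045 × 200) = 0.991040
R(D) = exp(−0.00022 × 200) = 0.956954
Parallel (B and C): 1 − (1 − 0.845354)(1 − 0.991040) = 0.998614
Series (A, [0.998614], and D): 0.771052 × 0.998614 × 0.956954 = 0.7368

0.7368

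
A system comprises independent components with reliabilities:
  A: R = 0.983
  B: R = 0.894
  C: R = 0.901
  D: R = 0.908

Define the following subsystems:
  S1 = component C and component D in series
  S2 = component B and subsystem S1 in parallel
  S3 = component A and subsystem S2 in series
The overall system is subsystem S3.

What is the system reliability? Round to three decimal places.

Series (C and D): 0.90100 × 0.90800 = 0.81811
Parallel (B and [0.81811]): 1 − (1 − 0.89400)(1 − 0.81811) = 0.98072
Series (A and [0.98072]): 0.98300 × 0.98072 = 0.964

0.964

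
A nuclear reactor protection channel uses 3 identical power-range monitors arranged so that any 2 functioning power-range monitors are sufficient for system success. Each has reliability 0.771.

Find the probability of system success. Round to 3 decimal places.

R = Σ_{i=2}^{3} C(3,i) p^i (1−p)^{3−i} with p = 0.771
C(3,2)·0.771^2·0.229^1 = 0.40838
C(3,3)·0.771^3·0.229^0 = 0.45831
Sum = 0.867

0.867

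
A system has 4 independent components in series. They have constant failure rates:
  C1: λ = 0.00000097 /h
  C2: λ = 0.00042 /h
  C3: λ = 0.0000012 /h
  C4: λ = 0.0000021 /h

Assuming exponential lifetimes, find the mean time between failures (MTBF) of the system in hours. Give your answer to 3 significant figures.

Series of exponential components: λ_sys = Σ λ_i
λ_sys = 0.00000097 + 0.00042 + 0.0000012 + 0.0000021 = 4.2427e-04 /h
MTBF = 1 / λ_sys = 2360 h

2360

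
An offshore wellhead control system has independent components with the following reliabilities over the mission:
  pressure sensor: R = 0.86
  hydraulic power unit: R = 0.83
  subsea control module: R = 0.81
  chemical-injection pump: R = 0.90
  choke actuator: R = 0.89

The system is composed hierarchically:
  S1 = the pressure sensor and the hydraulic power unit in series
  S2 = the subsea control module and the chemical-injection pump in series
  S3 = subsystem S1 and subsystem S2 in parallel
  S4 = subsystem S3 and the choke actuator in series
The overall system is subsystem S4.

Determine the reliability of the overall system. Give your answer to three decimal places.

Series (pressure sensor and hydraulic power unit): 0.86000 × 0.83000 = 0.71380
Series (subsea control module and chemical-injection pump): 0.81000 × 0.90000 = 0.72900
Parallel ([0.71380] and [0.72900]): 1 − (1 − 0.71380)(1 − 0.72900) = 0.92244
Series ([0.92244] and choke actuator): 0.92244 × 0.89000 = 0.821

0.821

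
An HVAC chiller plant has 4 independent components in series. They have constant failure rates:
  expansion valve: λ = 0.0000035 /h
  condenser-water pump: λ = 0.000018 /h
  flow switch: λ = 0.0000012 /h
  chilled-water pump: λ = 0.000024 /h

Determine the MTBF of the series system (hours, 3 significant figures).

21400

Series of exponential components: λ_sys = Σ λ_i
λ_sys = 0.0000035 + 0.000018 + 0.0000012 + 0.000024 = 4.6700e-05 /h
MTBF = 1 / λ_sys = 21400 h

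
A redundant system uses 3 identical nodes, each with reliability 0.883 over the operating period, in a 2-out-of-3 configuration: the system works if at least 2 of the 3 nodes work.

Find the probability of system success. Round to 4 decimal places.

0.9621

R = Σ_{i=2}^{3} C(3,i) p^i (1−p)^{3−i} with p = 0.883
C(3,2)·0.883^2·0.117^1 = 0.273671
C(3,3)·0.883^3·0.117^0 = 0.688465
Sum = 0.9621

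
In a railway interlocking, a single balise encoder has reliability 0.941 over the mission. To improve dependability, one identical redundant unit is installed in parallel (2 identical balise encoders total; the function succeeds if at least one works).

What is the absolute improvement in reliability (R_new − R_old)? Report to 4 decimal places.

R_before = 0.941
R_after = 1 − (1 − 0.941)^2 = 0.9965
ΔR = 0.9965 − 0.941 = 0.0555

0.0555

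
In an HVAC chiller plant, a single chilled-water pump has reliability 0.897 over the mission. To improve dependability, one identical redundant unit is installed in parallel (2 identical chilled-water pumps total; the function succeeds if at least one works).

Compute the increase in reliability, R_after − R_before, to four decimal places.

0.0924

R_before = 0.897
R_after = 1 − (1 − 0.897)^2 = 0.9894
ΔR = 0.9894 − 0.897 = 0.0924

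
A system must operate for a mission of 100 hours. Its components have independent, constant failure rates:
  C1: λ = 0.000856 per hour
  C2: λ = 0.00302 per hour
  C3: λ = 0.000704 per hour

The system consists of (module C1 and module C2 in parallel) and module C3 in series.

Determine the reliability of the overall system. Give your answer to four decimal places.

R(C1) = exp(−0.000856 × 100) = 0.917961
R(C2) = exp(−0.00302 × 100) = 0.739338
R(C3) = exp(−0.000704 × 100) = 0.932021
Parallel (C1 and C2): 1 − (1 − 0.917961)(1 − 0.739338) = 0.978616
Series ([0.978616] and C3): 0.978616 × 0.932021 = 0.9121

0.9121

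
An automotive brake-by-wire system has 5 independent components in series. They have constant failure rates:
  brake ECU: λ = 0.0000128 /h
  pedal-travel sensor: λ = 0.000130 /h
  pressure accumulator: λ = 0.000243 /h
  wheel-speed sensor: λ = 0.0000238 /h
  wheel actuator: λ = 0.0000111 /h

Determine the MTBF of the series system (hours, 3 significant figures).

Series of exponential components: λ_sys = Σ λ_i
λ_sys = 0.0000128 + 0.000130 + 0.000243 + 0.0000238 + 0.0000111 = 4.2070e-04 /h
MTBF = 1 / λ_sys = 2380 h

2380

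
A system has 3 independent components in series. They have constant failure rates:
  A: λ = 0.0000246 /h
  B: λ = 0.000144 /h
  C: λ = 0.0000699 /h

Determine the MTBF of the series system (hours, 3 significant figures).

4190

Series of exponential components: λ_sys = Σ λ_i
λ_sys = 0.0000246 + 0.000144 + 0.0000699 = 2.3850e-04 /h
MTBF = 1 / λ_sys = 4190 h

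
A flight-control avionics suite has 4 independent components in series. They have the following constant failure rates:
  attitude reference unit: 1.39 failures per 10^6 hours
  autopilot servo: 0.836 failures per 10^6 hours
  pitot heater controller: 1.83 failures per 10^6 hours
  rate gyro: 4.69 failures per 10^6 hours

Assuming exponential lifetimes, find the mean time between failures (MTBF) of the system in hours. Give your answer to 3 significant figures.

Series of exponential components: λ_sys = Σ λ_i
λ_sys = 0.00000139 + 0.000000836 + 0.00000183 + 0.00000469 = 8.7460e-06 /h
MTBF = 1 / λ_sys = 114000 h

114000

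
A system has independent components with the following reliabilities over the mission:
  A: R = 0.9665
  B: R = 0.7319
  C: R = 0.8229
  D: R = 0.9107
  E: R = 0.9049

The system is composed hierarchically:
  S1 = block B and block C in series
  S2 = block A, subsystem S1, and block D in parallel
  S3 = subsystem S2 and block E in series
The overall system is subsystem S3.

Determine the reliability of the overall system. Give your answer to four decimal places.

Series (B and C): 0.731900 × 0.822900 = 0.602281
Parallel (A, [0.602281], and D): 1 − (1 − 0.966500)(1 − 0.602281)(1 − 0.910700) = 0.998810
Series ([0.998810] and E): 0.998810 × 0.904900 = 0.9038

0.9038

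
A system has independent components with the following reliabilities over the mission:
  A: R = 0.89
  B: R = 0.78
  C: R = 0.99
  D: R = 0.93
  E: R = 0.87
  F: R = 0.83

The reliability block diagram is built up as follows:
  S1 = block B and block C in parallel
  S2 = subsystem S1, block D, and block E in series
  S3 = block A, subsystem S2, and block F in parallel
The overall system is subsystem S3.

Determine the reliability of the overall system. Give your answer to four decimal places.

0.9964

Parallel (B and C): 1 − (1 − 0.780000)(1 − 0.990000) = 0.997800
Series ([0.997800], D, and E): 0.997800 × 0.930000 × 0.870000 = 0.807320
Parallel (A, [0.807320], and F): 1 − (1 − 0.890000)(1 − 0.807320)(1 − 0.830000) = 0.9964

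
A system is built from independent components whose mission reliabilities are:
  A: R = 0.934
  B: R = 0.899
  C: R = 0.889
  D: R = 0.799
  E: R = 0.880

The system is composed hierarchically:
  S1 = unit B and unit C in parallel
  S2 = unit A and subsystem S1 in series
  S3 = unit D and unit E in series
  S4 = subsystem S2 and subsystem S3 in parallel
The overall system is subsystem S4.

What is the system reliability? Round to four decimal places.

Parallel (B and C): 1 − (1 − 0.899000)(1 − 0.889000) = 0.988789
Series (A and [0.988789]): 0.934000 × 0.988789 = 0.923529
Series (D and E): 0.799000 × 0.880000 = 0.703120
Parallel ([0.923529] and [0.703120]): 1 − (1 − 0.923529)(1 − 0.703120) = 0.9773

0.9773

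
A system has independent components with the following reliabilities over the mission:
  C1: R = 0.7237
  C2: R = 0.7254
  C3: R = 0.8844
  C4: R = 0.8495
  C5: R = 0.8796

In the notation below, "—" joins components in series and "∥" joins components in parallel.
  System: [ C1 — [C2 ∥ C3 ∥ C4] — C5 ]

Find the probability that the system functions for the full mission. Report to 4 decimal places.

Parallel (C2, C3, and C4): 1 − (1 − 0.725400)(1 − 0.884400)(1 − 0.849500) = 0.995223
Series (C1, [0.995223], and C5): 0.723700 × 0.995223 × 0.879600 = 0.6335

0.6335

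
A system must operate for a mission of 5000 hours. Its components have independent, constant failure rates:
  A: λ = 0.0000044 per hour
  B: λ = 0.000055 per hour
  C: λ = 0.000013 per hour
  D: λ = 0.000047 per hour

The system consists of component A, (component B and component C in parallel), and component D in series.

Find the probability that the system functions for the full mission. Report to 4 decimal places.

R(A) = exp(−0.0000044 × 5000) = 0.978240
R(B) = exp(−0.000055 × 5000) = 0.759572
R(C) = exp(−0.000013 × 5000) = 0.937067
R(D) = exp(−0.000047 × 5000) = 0.790571
Parallel (B and C): 1 − (1 − 0.759572)(1 − 0.937067) = 0.984869
Series (A, [0.984869], and D): 0.978240 × 0.984869 × 0.790571 = 0.7617

0.7617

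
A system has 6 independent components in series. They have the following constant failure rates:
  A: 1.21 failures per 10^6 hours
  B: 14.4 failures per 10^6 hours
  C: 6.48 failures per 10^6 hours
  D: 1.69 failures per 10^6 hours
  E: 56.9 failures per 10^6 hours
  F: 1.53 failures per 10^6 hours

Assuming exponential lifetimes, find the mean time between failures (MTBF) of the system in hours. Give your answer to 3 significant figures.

12200

Series of exponential components: λ_sys = Σ λ_i
λ_sys = 0.00000121 + 0.0000144 + 0.00000648 + 0.00000169 + 0.0000569 + 0.00000153 = 8.2210e-05 /h
MTBF = 1 / λ_sys = 12200 h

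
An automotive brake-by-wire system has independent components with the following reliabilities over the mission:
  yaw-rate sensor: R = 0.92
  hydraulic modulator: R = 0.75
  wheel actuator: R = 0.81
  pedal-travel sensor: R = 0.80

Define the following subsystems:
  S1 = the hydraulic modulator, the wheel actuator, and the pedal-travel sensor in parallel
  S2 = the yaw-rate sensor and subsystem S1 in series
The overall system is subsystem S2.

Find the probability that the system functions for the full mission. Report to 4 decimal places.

Parallel (hydraulic modulator, wheel actuator, and pedal-travel sensor): 1 − (1 − 0.750000)(1 − 0.810000)(1 − 0.800000) = 0.990500
Series (yaw-rate sensor and [0.990500]): 0.920000 × 0.990500 = 0.9113

0.9113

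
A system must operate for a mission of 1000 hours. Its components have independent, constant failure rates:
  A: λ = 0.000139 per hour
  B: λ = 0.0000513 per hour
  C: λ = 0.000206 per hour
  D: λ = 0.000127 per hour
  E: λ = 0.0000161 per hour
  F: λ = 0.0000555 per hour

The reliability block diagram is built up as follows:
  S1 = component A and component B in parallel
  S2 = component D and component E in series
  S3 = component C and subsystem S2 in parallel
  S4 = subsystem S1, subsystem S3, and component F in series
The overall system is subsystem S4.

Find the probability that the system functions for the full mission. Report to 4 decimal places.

0.9165

R(A) = exp(−0.000139 × 1000) = 0.870228
R(B) = exp(−0.0000513 × 1000) = 0.949994
R(C) = exp(−0.000206 × 1000) = 0.813833
R(D) = exp(−0.000127 × 1000) = 0.880734
R(E) = exp(−0.0000161 × 1000) = 0.984029
R(F) = exp(−0.0000555 × 1000) = 0.946012
Parallel (A and B): 1 − (1 − 0.870228)(1 − 0.949994) = 0.993511
Series (D and E): 0.880734 × 0.984029 = 0.866668
Parallel (C and [0.866668]): 1 − (1 − 0.813833)(1 − 0.866668) = 0.975178
Series ([0.993511], [0.975178], and F): 0.993511 × 0.975178 × 0.946012 = 0.9165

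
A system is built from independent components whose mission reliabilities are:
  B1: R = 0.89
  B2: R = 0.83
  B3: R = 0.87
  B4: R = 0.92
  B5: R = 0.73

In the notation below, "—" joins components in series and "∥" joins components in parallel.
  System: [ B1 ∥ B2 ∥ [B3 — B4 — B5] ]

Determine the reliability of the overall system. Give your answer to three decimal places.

0.992

Series (B3, B4, and B5): 0.87000 × 0.92000 × 0.73000 = 0.58429
Parallel (B1, B2, and [0.58429]): 1 − (1 − 0.89000)(1 − 0.83000)(1 − 0.58429) = 0.992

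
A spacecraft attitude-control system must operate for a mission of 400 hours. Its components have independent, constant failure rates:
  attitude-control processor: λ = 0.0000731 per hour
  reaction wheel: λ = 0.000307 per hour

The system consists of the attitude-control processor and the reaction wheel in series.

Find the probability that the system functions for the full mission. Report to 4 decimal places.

R(attitude-control processor) = exp(−0.0000731 × 400) = 0.971183
R(reaction wheel) = exp(−0.000307 × 400) = 0.884441
Series (attitude-control processor and reaction wheel): 0.971183 × 0.884441 = 0.8590

0.8590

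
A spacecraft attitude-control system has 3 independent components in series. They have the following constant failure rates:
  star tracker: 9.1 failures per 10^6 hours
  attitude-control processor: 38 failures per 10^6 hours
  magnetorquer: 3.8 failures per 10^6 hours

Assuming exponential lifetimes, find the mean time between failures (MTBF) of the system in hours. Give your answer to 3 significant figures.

19600

Series of exponential components: λ_sys = Σ λ_i
λ_sys = 0.0000091 + 0.000038 + 0.0000038 = 5.0900e-05 /h
MTBF = 1 / λ_sys = 19600 h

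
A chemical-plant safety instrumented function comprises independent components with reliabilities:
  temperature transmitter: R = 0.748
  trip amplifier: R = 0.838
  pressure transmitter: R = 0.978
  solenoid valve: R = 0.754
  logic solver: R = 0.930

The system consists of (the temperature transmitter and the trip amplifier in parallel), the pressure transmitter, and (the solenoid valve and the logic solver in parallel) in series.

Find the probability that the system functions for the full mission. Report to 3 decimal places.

Parallel (temperature transmitter and trip amplifier): 1 − (1 − 0.74800)(1 − 0.83800) = 0.95918
Parallel (solenoid valve and logic solver): 1 − (1 − 0.75400)(1 − 0.93000) = 0.98278
Series ([0.95918], pressure transmitter, and [0.98278]): 0.95918 × 0.97800 × 0.98278 = 0.922

0.922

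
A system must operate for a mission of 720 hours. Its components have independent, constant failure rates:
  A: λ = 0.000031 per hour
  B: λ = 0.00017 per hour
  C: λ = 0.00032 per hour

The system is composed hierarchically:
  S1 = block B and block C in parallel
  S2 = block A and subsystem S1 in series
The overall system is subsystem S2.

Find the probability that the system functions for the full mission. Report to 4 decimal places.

R(A) = exp(−0.000031 × 720) = 0.977927
R(B) = exp(−0.00017 × 720) = 0.884794
R(C) = exp(−0.00032 × 720) = 0.794216
Parallel (B and C): 1 − (1 − 0.884794)(1 − 0.794216) = 0.976292
Series (A and [0.976292]): 0.977927 × 0.976292 = 0.9547

0.9547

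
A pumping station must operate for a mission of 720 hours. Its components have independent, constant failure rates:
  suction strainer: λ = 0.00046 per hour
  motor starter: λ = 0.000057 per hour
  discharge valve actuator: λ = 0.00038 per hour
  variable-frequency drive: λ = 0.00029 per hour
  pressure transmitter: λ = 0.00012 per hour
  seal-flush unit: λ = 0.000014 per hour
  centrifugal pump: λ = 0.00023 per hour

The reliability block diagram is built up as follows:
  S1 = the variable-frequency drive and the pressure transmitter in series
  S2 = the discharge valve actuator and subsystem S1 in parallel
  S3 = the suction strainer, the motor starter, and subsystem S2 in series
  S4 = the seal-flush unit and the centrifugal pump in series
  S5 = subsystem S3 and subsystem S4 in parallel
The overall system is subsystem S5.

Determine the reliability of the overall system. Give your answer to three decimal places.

R(suction strainer) = exp(−0.00046 × 720) = 0.71806
R(motor starter) = exp(−0.000057 × 720) = 0.95979
R(discharge valve actuator) = exp(−0.00038 × 720) = 0.76064
R(variable-frequency drive) = exp(−0.00029 × 720) = 0.81156
R(pressure transmitter) = exp(−0.00012 × 720) = 0.91723
R(seal-flush unit) = exp(−0.000014 × 720) = 0.98997
R(centrifugal pump) = exp(−0.00023 × 720) = 0.84739
Series (variable-frequency drive and pressure transmitter): 0.81156 × 0.91723 = 0.74439
Parallel (discharge valve actuator and [0.74439]): 1 − (1 − 0.76064)(1 − 0.74439) = 0.93882
Series (suction strainer, motor starter, and [0.93882]): 0.71806 × 0.95979 × 0.93882 = 0.64702
Series (seal-flush unit and centrifugal pump): 0.98997 × 0.84739 = 0.83889
Parallel ([0.64702] and [0.83889]): 1 − (1 − 0.64702)(1 − 0.83889) = 0.943

0.943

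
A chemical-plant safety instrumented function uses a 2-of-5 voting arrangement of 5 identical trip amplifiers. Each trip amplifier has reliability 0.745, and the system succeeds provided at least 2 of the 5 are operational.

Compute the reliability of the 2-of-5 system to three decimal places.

R = Σ_{i=2}^{5} C(5,i) p^i (1−p)^{5−i} with p = 0.745
C(5,2)·0.745^2·0.255^3 = 0.09203
C(5,3)·0.745^3·0.255^2 = 0.26887
C(5,4)·0.745^4·0.255^1 = 0.39277
C(5,5)·0.745^5·0.255^0 = 0.22950
Sum = 0.983

0.983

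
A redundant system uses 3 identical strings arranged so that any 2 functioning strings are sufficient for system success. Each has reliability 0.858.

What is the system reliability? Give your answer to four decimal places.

R = Σ_{i=2}^{3} C(3,i) p^i (1−p)^{3−i} with p = 0.858
C(3,2)·0.858^2·0.142^1 = 0.313606
C(3,3)·0.858^3·0.142^0 = 0.631629
Sum = 0.9452

0.9452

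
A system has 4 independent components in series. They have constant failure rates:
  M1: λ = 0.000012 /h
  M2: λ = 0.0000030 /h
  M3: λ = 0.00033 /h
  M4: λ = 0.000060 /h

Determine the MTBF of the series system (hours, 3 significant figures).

2470

Series of exponential components: λ_sys = Σ λ_i
λ_sys = 0.000012 + 0.0000030 + 0.00033 + 0.000060 = 4.0500e-04 /h
MTBF = 1 / λ_sys = 2470 h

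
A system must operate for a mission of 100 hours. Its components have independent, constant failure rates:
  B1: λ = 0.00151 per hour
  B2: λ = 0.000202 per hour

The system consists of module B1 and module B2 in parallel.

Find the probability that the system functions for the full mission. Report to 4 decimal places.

0.9972

R(B1) = exp(−0.00151 × 100) = 0.859848
R(B2) = exp(−0.000202 × 100) = 0.980003
Parallel (B1 and B2): 1 − (1 − 0.859848)(1 − 0.980003) = 0.9972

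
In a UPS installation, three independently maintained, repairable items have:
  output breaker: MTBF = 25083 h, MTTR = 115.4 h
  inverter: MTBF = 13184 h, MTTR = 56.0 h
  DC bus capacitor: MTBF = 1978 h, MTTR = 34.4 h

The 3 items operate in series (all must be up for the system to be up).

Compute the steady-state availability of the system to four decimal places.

0.9743

A(output breaker) = MTBF/(MTBF+MTTR) = 25083/(25083+115.4) = 0.995420
A(inverter) = MTBF/(MTBF+MTTR) = 13184/(13184+56.0) = 0.995770
A(DC bus capacitor) = MTBF/(MTBF+MTTR) = 1978/(1978+34.4) = 0.982906
Series availability: 0.995420 × 0.995770 × 0.982906 = 0.9743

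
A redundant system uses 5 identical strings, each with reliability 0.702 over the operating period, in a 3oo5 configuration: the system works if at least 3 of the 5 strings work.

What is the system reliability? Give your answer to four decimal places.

R = Σ_{i=3}^{5} C(5,i) p^i (1−p)^{5−i} with p = 0.702
C(5,3)·0.702^3·0.298^2 = 0.307216
C(5,4)·0.702^4·0.298^1 = 0.361855
C(5,5)·0.702^5·0.298^0 = 0.170485
Sum = 0.8396

0.8396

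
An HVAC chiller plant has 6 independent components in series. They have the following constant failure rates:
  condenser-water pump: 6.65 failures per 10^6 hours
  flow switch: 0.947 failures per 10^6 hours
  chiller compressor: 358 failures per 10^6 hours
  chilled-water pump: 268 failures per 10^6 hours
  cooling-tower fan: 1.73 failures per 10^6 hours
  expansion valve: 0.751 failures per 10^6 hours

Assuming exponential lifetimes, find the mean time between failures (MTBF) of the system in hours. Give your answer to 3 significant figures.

Series of exponential components: λ_sys = Σ λ_i
λ_sys = 0.00000665 + 0.000000947 + 0.000358 + 0.000268 + 0.00000173 + 0.000000751 = 6.3608e-04 /h
MTBF = 1 / λ_sys = 1570 h

1570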